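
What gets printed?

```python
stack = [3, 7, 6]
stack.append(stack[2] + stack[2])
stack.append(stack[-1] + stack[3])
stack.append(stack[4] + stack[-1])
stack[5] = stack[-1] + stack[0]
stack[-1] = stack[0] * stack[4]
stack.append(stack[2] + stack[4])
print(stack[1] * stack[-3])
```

168

append stack[2]+stack[2] = 6+6 = 12 → [3, 7, 6, 12]
append stack[-1]+stack[3] = 12+12 = 24 → [3, 7, 6, 12, 24]
append stack[4]+stack[-1] = 24+24 = 48 → [3, 7, 6, 12, 24, 48]
stack[5] = stack[-1]+stack[0] = 48+3 = 51 → [3, 7, 6, 12, 24, 51]
stack[-1] = stack[0]*stack[4] = 3*24 = 72 → [3, 7, 6, 12, 24, 72]
append stack[2]+stack[4] = 6+24 = 30 → [3, 7, 6, 12, 24, 72, 30]
stack[1]*stack[-3] = 7*24 = 168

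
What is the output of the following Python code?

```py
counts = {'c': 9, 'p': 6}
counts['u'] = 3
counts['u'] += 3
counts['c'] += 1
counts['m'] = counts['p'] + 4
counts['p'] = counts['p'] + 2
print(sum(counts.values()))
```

34

counts['u'] = 3 → {'c': 9, 'p': 6, 'u': 3}
counts['u'] = 3+3 = 6 → {'c': 9, 'p': 6, 'u': 6}
counts['c'] = 9+1 = 10 → {'c': 10, 'p': 6, 'u': 6}
counts['m'] = counts['p']+4 = 10 → {'c': 10, 'p': 6, 'u': 6, 'm': 10}
counts['p'] = counts['p']+2 = 8 → {'c': 10, 'p': 8, 'u': 6, 'm': 10}
sum of values = 34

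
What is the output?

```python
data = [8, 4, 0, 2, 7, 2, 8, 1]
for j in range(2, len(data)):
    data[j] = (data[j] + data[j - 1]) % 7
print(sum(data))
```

j=2: data[2] = (0+4)%7 = 4 → [8, 4, 4, 2, 7, 2, 8, 1]
j=3: data[3] = (2+4)%7 = 6 → [8, 4, 4, 6, 7, 2, 8, 1]
j=4: data[4] = (7+6)%7 = 6 → [8, 4, 4, 6, 6, 2, 8, 1]
j=5: data[5] = (2+6)%7 = 1 → [8, 4, 4, 6, 6, 1, 8, 1]
j=6: data[6] = (8+1)%7 = 2 → [8, 4, 4, 6, 6, 1, 2, 1]
j=7: data[7] = (1+2)%7 = 3 → [8, 4, 4, 6, 6, 1, 2, 3]
sum = 34

34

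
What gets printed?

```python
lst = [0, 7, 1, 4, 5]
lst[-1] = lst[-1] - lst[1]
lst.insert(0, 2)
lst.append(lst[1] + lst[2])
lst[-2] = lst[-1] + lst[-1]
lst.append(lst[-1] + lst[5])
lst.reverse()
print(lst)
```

[21, 7, 14, 4, 1, 7, 0, 2]

lst[-1] = lst[-1]-lst[1] = 5-7 = -2 → [0, 7, 1, 4, -2]
insert 2 at 0 → [2, 0, 7, 1, 4, -2]
append lst[1]+lst[2] = 0+7 = 7 → [2, 0, 7, 1, 4, -2, 7]
lst[-2] = lst[-1]+lst[-1] = 7+7 = 14 → [2, 0, 7, 1, 4, 14, 7]
append lst[-1]+lst[5] = 7+14 = 21 → [2, 0, 7, 1, 4, 14, 7, 21]
reverse → [21, 7, 14, 4, 1, 7, 0, 2]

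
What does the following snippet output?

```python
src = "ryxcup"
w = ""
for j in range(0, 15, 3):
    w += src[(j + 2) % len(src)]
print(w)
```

xpxpx

j=0: add src[2]='x' → 'x'
j=3: add src[5]='p' → 'xp'
j=6: add src[2]='x' → 'xpx'
j=9: add src[5]='p' → 'xpxp'
j=12: add src[2]='x' → 'xpxpx'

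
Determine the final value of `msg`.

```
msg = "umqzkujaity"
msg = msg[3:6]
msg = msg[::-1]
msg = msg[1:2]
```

'k'

slice [3:6] → 'zku'
reverse → 'ukz'
slice [1:2] → 'k'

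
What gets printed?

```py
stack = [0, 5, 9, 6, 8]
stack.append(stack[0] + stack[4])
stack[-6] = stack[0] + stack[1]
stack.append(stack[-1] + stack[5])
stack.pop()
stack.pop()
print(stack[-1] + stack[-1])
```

16

append stack[0]+stack[4] = 0+8 = 8 → [0, 5, 9, 6, 8, 8]
stack[-6] = stack[0]+stack[1] = 0+5 = 5 → [5, 5, 9, 6, 8, 8]
append stack[-1]+stack[5] = 8+8 = 16 → [5, 5, 9, 6, 8, 8, 16]
pop() removes 16 → [5, 5, 9, 6, 8, 8]
pop() removes 8 → [5, 5, 9, 6, 8]
stack[-1]+stack[-1] = 8+8 = 16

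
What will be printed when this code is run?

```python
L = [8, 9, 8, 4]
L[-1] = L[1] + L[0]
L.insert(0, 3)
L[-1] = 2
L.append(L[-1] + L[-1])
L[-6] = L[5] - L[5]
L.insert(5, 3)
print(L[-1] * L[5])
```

L[-1] = L[1]+L[0] = 9+8 = 17 → [8, 9, 8, 17]
insert 3 at 0 → [3, 8, 9, 8, 17]
L[-1] = 2 → [3, 8, 9, 8, 2]
append L[-1]+L[-1] = 2+2 = 4 → [3, 8, 9, 8, 2, 4]
L[-6] = L[5]-L[5] = 4-4 = 0 → [0, 8, 9, 8, 2, 4]
insert 3 at 5 → [0, 8, 9, 8, 2, 3, 4]
L[-1]*L[5] = 4*3 = 12

12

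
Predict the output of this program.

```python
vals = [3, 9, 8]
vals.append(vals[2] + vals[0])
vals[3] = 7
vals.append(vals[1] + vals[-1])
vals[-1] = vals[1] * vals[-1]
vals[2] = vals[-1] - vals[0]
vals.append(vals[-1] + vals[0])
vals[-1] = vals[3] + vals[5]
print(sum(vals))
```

458

append vals[2]+vals[0] = 8+3 = 11 → [3, 9, 8, 11]
vals[3] = 7 → [3, 9, 8, 7]
append vals[1]+vals[-1] = 9+7 = 16 → [3, 9, 8, 7, 16]
vals[-1] = vals[1]*vals[-1] = 9*16 = 144 → [3, 9, 8, 7, 144]
vals[2] = vals[-1]-vals[0] = 144-3 = 141 → [3, 9, 141, 7, 144]
append vals[-1]+vals[0] = 144+3 = 147 → [3, 9, 141, 7, 144, 147]
vals[-1] = vals[3]+vals[5] = 7+147 = 154 → [3, 9, 141, 7, 144, 154]
sum = 458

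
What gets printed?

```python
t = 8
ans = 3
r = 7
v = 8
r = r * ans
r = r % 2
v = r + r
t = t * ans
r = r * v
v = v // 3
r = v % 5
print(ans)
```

3

r = 7*3 = 21
r = 21%2 = 1
v = 1+1 = 2
t = 8*3 = 24
r = 1*2 = 2
v = 2//3 = 0
r = 0%5 = 0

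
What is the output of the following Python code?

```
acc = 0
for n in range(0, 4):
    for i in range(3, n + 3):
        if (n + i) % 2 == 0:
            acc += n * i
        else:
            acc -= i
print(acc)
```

n=1,i=3: even sum, acc = 0+3 = 3
n=2,i=3: odd sum, acc = 3-3 = 0
n=2,i=4: even sum, acc = 0+8 = 8
n=3,i=3: even sum, acc = 8+9 = 17
n=3,i=4: odd sum, acc = 17-4 = 13
n=3,i=5: even sum, acc = 13+15 = 28

28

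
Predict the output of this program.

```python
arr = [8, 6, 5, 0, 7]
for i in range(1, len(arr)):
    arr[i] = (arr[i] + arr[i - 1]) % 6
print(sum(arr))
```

14

i=1: arr[1] = (6+8)%6 = 2 → [8, 2, 5, 0, 7]
i=2: arr[2] = (5+2)%6 = 1 → [8, 2, 1, 0, 7]
i=3: arr[3] = (0+1)%6 = 1 → [8, 2, 1, 1, 7]
i=4: arr[4] = (7+1)%6 = 2 → [8, 2, 1, 1, 2]
sum = 14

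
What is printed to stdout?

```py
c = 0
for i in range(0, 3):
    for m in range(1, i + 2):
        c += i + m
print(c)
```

i=0,m=1: c = 0+1 = 1
i=1,m=1: c = 1+2 = 3
i=1,m=2: c = 3+3 = 6
i=2,m=1: c = 6+3 = 9
i=2,m=2: c = 9+4 = 13
i=2,m=3: c = 13+5 = 18

18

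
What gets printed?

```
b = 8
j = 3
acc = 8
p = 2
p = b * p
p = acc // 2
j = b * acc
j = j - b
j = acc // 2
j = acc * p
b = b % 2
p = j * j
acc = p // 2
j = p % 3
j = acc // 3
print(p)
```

1024

p = 8*2 = 16
p = 8//2 = 4
j = 8*8 = 64
j = 64-8 = 56
j = 8//2 = 4
j = 8*4 = 32
b = 8%2 = 0
p = 32*32 = 1024
acc = 1024//2 = 512
j = 1024%3 = 1
j = 512//3 = 170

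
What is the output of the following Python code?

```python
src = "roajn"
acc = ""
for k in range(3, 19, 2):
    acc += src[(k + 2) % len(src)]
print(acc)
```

ranojran

k=3: add src[0]='r' → 'r'
k=5: add src[2]='a' → 'ra'
k=7: add src[4]='n' → 'ran'
k=9: add src[1]='o' → 'rano'
k=11: add src[3]='j' → 'ranoj'
k=13: add src[0]='r' → 'ranojr'
k=15: add src[2]='a' → 'ranojra'
k=17: add src[4]='n' → 'ranojran'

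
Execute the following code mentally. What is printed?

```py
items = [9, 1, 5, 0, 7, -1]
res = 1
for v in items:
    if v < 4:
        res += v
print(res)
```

v=9: not <4
v=1: <4, res = 1+1 = 2
v=5: not <4
v=0: <4, res = 2+0 = 2
v=7: not <4
v=-1: <4, res = 2+(-1) = 1

1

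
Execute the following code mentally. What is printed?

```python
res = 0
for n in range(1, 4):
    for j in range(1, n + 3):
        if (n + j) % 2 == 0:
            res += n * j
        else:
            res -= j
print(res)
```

31

n=1,j=1: even sum, res = 0+1 = 1
n=1,j=2: odd sum, res = 1-2 = -1
n=1,j=3: even sum, res = (-1)+3 = 2
n=2,j=1: odd sum, res = 2-1 = 1
n=2,j=2: even sum, res = 1+4 = 5
n=2,j=3: odd sum, res = 5-3 = 2
n=2,j=4: even sum, res = 2+8 = 10
n=3,j=1: even sum, res = 10+3 = 13
n=3,j=2: odd sum, res = 13-2 = 11
n=3,j=3: even sum, res = 11+9 = 20
n=3,j=4: odd sum, res = 20-4 = 16
n=3,j=5: even sum, res = 16+15 = 31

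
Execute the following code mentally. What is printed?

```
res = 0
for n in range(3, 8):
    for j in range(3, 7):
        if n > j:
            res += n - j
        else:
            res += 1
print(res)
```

n=3,j=3: not 3>3, res = 0+1 = 1
n=3,j=4: not 3>4, res = 1+1 = 2
n=3,j=5: not 3>5, res = 2+1 = 3
n=3,j=6: not 3>6, res = 3+1 = 4
n=4,j=3: 4>3, res = 4+1 = 5
n=4,j=4: not 4>4, res = 5+1 = 6
n=4,j=5: not 4>5, res = 6+1 = 7
n=4,j=6: not 4>6, res = 7+1 = 8
n=5,j=3: 5>3, res = 8+2 = 10
n=5,j=4: 5>4, res = 10+1 = 11
n=5,j=5: not 5>5, res = 11+1 = 12
n=5,j=6: not 5>6, res = 12+1 = 13
n=6,j=3: 6>3, res = 13+3 = 16
n=6,j=4: 6>4, res = 16+2 = 18
n=6,j=5: 6>5, res = 18+1 = 19
n=6,j=6: not 6>6, res = 19+1 = 20
n=7,j=3: 7>3, res = 20+4 = 24
n=7,j=4: 7>4, res = 24+3 = 27
n=7,j=5: 7>5, res = 27+2 = 29
n=7,j=6: 7>6, res = 29+1 = 30

30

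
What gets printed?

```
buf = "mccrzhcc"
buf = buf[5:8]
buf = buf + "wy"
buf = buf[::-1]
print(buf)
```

ywcch

slice [5:8] → 'hcc'
+ 'wy' → 'hccwy'
reverse → 'ywcch'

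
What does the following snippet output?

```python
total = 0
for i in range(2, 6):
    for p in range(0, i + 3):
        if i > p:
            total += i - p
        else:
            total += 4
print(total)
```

i=2,p=0: 2>0, total = 0+2 = 2
i=2,p=1: 2>1, total = 2+1 = 3
i=2,p=2: not 2>2, total = 3+4 = 7
i=2,p=3: not 2>3, total = 7+4 = 11
i=2,p=4: not 2>4, total = 11+4 = 15
i=3,p=0: 3>0, total = 15+3 = 18
i=3,p=1: 3>1, total = 18+2 = 20
i=3,p=2: 3>2, total = 20+1 = 21
i=3,p=3: not 3>3, total = 21+4 = 25
i=3,p=4: not 3>4, total = 25+4 = 29
i=3,p=5: not 3>5, total = 29+4 = 33
i=4,p=0: 4>0, total = 33+4 = 37
i=4,p=1: 4>1, total = 37+3 = 40
i=4,p=2: 4>2, total = 40+2 = 42
i=4,p=3: 4>3, total = 42+1 = 43
i=4,p=4: not 4>4, total = 43+4 = 47
i=4,p=5: not 4>5, total = 47+4 = 51
i=4,p=6: not 4>6, total = 51+4 = 55
i=5,p=0: 5>0, total = 55+5 = 60
i=5,p=1: 5>1, total = 60+4 = 64
i=5,p=2: 5>2, total = 64+3 = 67
i=5,p=3: 5>3, total = 67+2 = 69
i=5,p=4: 5>4, total = 69+1 = 70
i=5,p=5: not 5>5, total = 70+4 = 74
i=5,p=6: not 5>6, total = 74+4 = 78
i=5,p=7: not 5>7, total = 78+4 = 82

82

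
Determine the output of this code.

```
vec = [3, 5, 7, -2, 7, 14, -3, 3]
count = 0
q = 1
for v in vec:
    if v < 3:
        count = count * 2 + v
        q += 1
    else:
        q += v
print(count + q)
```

v=3: not <3; q=4
v=5: not <3; q=9
v=7: not <3; q=16
v=-2: <3, count = 0*2+(-2) = -2; q=17
v=7: not <3; q=24
v=14: not <3; q=38
v=-3: <3, count = (-2)*2+(-3) = -7; q=39
v=3: not <3; q=42
count+q = (-7)+42 = 35

35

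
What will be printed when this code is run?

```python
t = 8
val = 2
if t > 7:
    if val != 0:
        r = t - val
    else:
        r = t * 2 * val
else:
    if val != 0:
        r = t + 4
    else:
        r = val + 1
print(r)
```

t=8, val=2
t > 7 is True; val != 0 is True
→ r = t - val = 6

6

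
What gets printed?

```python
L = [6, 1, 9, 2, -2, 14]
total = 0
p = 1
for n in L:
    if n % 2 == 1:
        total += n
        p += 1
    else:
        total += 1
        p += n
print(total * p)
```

322

n=6: not odd, total = 0+1 = 1; p=7
n=1: odd, total = 1+1 = 2; p=8
n=9: odd, total = 2+9 = 11; p=9
n=2: not odd, total = 11+1 = 12; p=11
n=-2: not odd, total = 12+1 = 13; p=9
n=14: not odd, total = 13+1 = 14; p=23
total*p = 14*23 = 322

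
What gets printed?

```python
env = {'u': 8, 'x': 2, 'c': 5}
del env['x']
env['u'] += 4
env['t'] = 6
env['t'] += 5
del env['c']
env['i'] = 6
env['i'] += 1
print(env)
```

{'u': 12, 't': 11, 'i': 7}

del 'x' → {'u': 8, 'c': 5}
env['u'] = 8+4 = 12 → {'u': 12, 'c': 5}
env['t'] = 6 → {'u': 12, 'c': 5, 't': 6}
env['t'] = 6+5 = 11 → {'u': 12, 'c': 5, 't': 11}
del 'c' → {'u': 12, 't': 11}
env['i'] = 6 → {'u': 12, 't': 11, 'i': 6}
env['i'] = 6+1 = 7 → {'u': 12, 't': 11, 'i': 7}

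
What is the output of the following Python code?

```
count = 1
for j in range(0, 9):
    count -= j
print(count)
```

-35

j=0: count = 1-0 = 1
j=1: count = 1-1 = 0
j=2: count = 0-2 = -2
j=3: count = (-2)-3 = -5
j=4: count = (-5)-4 = -9
j=5: count = (-9)-5 = -14
j=6: count = (-14)-6 = -20
j=7: count = (-20)-7 = -27
j=8: count = (-27)-8 = -35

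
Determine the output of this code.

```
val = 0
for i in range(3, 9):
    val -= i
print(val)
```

i=3: val = 0-3 = -3
i=4: val = (-3)-4 = -7
i=5: val = (-7)-5 = -12
i=6: val = (-12)-6 = -18
i=7: val = (-18)-7 = -25
i=8: val = (-25)-8 = -33

-33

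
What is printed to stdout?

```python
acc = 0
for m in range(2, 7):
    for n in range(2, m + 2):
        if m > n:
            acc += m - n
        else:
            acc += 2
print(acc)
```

40

m=2,n=2: not 2>2, acc = 0+2 = 2
m=2,n=3: not 2>3, acc = 2+2 = 4
m=3,n=2: 3>2, acc = 4+1 = 5
m=3,n=3: not 3>3, acc = 5+2 = 7
m=3,n=4: not 3>4, acc = 7+2 = 9
m=4,n=2: 4>2, acc = 9+2 = 11
m=4,n=3: 4>3, acc = 11+1 = 12
m=4,n=4: not 4>4, acc = 12+2 = 14
m=4,n=5: not 4>5, acc = 14+2 = 16
m=5,n=2: 5>2, acc = 16+3 = 19
m=5,n=3: 5>3, acc = 19+2 = 21
m=5,n=4: 5>4, acc = 21+1 = 22
m=5,n=5: not 5>5, acc = 22+2 = 24
m=5,n=6: not 5>6, acc = 24+2 = 26
m=6,n=2: 6>2, acc = 26+4 = 30
m=6,n=3: 6>3, acc = 30+3 = 33
m=6,n=4: 6>4, acc = 33+2 = 35
m=6,n=5: 6>5, acc = 35+1 = 36
m=6,n=6: not 6>6, acc = 36+2 = 38
m=6,n=7: not 6>7, acc = 38+2 = 40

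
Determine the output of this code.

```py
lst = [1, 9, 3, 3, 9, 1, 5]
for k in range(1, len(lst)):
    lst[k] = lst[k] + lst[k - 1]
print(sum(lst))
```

122

k=1: lst[1] = 9+1 = 10 → [1, 10, 3, 3, 9, 1, 5]
k=2: lst[2] = 3+10 = 13 → [1, 10, 13, 3, 9, 1, 5]
k=3: lst[3] = 3+13 = 16 → [1, 10, 13, 16, 9, 1, 5]
k=4: lst[4] = 9+16 = 25 → [1, 10, 13, 16, 25, 1, 5]
k=5: lst[5] = 1+25 = 26 → [1, 10, 13, 16, 25, 26, 5]
k=6: lst[6] = 5+26 = 31 → [1, 10, 13, 16, 25, 26, 31]
sum = 122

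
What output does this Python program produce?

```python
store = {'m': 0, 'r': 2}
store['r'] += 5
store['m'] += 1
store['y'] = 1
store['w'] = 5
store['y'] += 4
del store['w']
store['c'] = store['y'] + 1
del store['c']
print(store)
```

store['r'] = 2+5 = 7 → {'m': 0, 'r': 7}
store['m'] = 0+1 = 1 → {'m': 1, 'r': 7}
store['y'] = 1 → {'m': 1, 'r': 7, 'y': 1}
store['w'] = 5 → {'m': 1, 'r': 7, 'y': 1, 'w': 5}
store['y'] = 1+4 = 5 → {'m': 1, 'r': 7, 'y': 5, 'w': 5}
del 'w' → {'m': 1, 'r': 7, 'y': 5}
store['c'] = store['y']+1 = 6 → {'m': 1, 'r': 7, 'y': 5, 'c': 6}
del 'c' → {'m': 1, 'r': 7, 'y': 5}

{'m': 1, 'r': 7, 'y': 5}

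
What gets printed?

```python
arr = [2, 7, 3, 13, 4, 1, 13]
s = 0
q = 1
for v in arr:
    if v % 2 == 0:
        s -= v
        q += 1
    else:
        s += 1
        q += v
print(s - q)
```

v=2: even, s = 0-2 = -2; q=2
v=7: not even, s = (-2)+1 = -1; q=9
v=3: not even, s = (-1)+1 = 0; q=12
v=13: not even, s = 0+1 = 1; q=25
v=4: even, s = 1-4 = -3; q=26
v=1: not even, s = (-3)+1 = -2; q=27
v=13: not even, s = (-2)+1 = -1; q=40
s-q = (-1)-40 = -41

-41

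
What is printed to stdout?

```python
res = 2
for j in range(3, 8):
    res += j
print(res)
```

j=3: res = 2+3 = 5
j=4: res = 5+4 = 9
j=5: res = 9+5 = 14
j=6: res = 14+6 = 20
j=7: res = 20+7 = 27

27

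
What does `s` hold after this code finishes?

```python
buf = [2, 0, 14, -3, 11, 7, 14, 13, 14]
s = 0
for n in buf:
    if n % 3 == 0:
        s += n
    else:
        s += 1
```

4

n=2: not %3==0, s = 0+1 = 1
n=0: %3==0, s = 1+0 = 1
n=14: not %3==0, s = 1+1 = 2
n=-3: %3==0, s = 2+(-3) = -1
n=11: not %3==0, s = (-1)+1 = 0
n=7: not %3==0, s = 0+1 = 1
n=14: not %3==0, s = 1+1 = 2
n=13: not %3==0, s = 2+1 = 3
n=14: not %3==0, s = 3+1 = 4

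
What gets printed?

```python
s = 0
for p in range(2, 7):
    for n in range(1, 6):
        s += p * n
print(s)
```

p=2,n=1: s = 0+2 = 2
p=2,n=2: s = 2+4 = 6
p=2,n=3: s = 6+6 = 12
p=2,n=4: s = 12+8 = 20
p=2,n=5: s = 20+10 = 30
p=3,n=1: s = 30+3 = 33
p=3,n=2: s = 33+6 = 39
p=3,n=3: s = 39+9 = 48
p=3,n=4: s = 48+12 = 60
p=3,n=5: s = 60+15 = 75
p=4,n=1: s = 75+4 = 79
p=4,n=2: s = 79+8 = 87
p=4,n=3: s = 87+12 = 99
p=4,n=4: s = 99+16 = 115
p=4,n=5: s = 115+20 = 135
p=5,n=1: s = 135+5 = 140
p=5,n=2: s = 140+10 = 150
p=5,n=3: s = 150+15 = 165
p=5,n=4: s = 165+20 = 185
p=5,n=5: s = 185+25 = 210
p=6,n=1: s = 210+6 = 216
p=6,n=2: s = 216+12 = 228
p=6,n=3: s = 228+18 = 246
p=6,n=4: s = 246+24 = 270
p=6,n=5: s = 270+30 = 300

300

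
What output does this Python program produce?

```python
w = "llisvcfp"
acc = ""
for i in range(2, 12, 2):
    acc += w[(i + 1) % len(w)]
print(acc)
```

i=2: add w[3]='s' → 's'
i=4: add w[5]='c' → 'sc'
i=6: add w[7]='p' → 'scp'
i=8: add w[1]='l' → 'scpl'
i=10: add w[3]='s' → 'scpls'

scpls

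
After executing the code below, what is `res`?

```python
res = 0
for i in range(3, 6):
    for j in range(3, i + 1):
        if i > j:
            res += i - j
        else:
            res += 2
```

i=3,j=3: not 3>3, res = 0+2 = 2
i=4,j=3: 4>3, res = 2+1 = 3
i=4,j=4: not 4>4, res = 3+2 = 5
i=5,j=3: 5>3, res = 5+2 = 7
i=5,j=4: 5>4, res = 7+1 = 8
i=5,j=5: not 5>5, res = 8+2 = 10

10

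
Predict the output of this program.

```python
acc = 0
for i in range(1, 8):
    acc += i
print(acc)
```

28

i=1: acc = 0+1 = 1
i=2: acc = 1+2 = 3
i=3: acc = 3+3 = 6
i=4: acc = 6+4 = 10
i=5: acc = 10+5 = 15
i=6: acc = 15+6 = 21
i=7: acc = 21+7 = 28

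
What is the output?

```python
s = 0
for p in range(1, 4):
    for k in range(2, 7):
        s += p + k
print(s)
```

90

p=1,k=2: s = 0+3 = 3
p=1,k=3: s = 3+4 = 7
p=1,k=4: s = 7+5 = 12
p=1,k=5: s = 12+6 = 18
p=1,k=6: s = 18+7 = 25
p=2,k=2: s = 25+4 = 29
p=2,k=3: s = 29+5 = 34
p=2,k=4: s = 34+6 = 40
p=2,k=5: s = 40+7 = 47
p=2,k=6: s = 47+8 = 55
p=3,k=2: s = 55+5 = 60
p=3,k=3: s = 60+6 = 66
p=3,k=4: s = 66+7 = 73
p=3,k=5: s = 73+8 = 81
p=3,k=6: s = 81+9 = 90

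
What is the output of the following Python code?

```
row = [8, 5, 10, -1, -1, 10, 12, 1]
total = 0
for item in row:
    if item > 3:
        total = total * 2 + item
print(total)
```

item=8: >3, total = 0*2+8 = 8
item=5: >3, total = 8*2+5 = 21
item=10: >3, total = 21*2+10 = 52
item=-1: not >3
item=-1: not >3
item=10: >3, total = 52*2+10 = 114
item=12: >3, total = 114*2+12 = 240
item=1: not >3

240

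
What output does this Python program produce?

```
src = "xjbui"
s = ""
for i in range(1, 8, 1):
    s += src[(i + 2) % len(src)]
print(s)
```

i=1: add src[3]='u' → 'u'
i=2: add src[4]='i' → 'ui'
i=3: add src[0]='x' → 'uix'
i=4: add src[1]='j' → 'uixj'
i=5: add src[2]='b' → 'uixjb'
i=6: add src[3]='u' → 'uixjbu'
i=7: add src[4]='i' → 'uixjbui'

uixjbui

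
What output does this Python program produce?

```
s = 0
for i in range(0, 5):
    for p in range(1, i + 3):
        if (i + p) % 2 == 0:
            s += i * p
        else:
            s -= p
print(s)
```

i=0,p=1: odd sum, s = 0-1 = -1
i=0,p=2: even sum, s = (-1)+0 = -1
i=1,p=1: even sum, s = (-1)+1 = 0
i=1,p=2: odd sum, s = 0-2 = -2
i=1,p=3: even sum, s = (-2)+3 = 1
i=2,p=1: odd sum, s = 1-1 = 0
i=2,p=2: even sum, s = 0+4 = 4
i=2,p=3: odd sum, s = 4-3 = 1
i=2,p=4: even sum, s = 1+8 = 9
i=3,p=1: even sum, s = 9+3 = 12
i=3,p=2: odd sum, s = 12-2 = 10
i=3,p=3: even sum, s = 10+9 = 19
i=3,p=4: odd sum, s = 19-4 = 15
i=3,p=5: even sum, s = 15+15 = 30
i=4,p=1: odd sum, s = 30-1 = 29
i=4,p=2: even sum, s = 29+8 = 37
i=4,p=3: odd sum, s = 37-3 = 34
i=4,p=4: even sum, s = 34+16 = 50
i=4,p=5: odd sum, s = 50-5 = 45
i=4,p=6: even sum, s = 45+24 = 69

69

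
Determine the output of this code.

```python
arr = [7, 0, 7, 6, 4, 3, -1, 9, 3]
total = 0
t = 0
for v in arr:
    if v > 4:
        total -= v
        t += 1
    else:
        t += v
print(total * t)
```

-377

v=7: >4, total = 0-7 = -7; t=1
v=0: not >4; t=1
v=7: >4, total = (-7)-7 = -14; t=2
v=6: >4, total = (-14)-6 = -20; t=3
v=4: not >4; t=7
v=3: not >4; t=10
v=-1: not >4; t=9
v=9: >4, total = (-20)-9 = -29; t=10
v=3: not >4; t=13
total*t = (-29)*13 = -377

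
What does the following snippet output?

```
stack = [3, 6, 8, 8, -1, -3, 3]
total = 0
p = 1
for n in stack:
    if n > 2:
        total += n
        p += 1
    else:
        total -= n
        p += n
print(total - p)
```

30

n=3: >2, total = 0+3 = 3; p=2
n=6: >2, total = 3+6 = 9; p=3
n=8: >2, total = 9+8 = 17; p=4
n=8: >2, total = 17+8 = 25; p=5
n=-1: not >2, total = 25-(-1) = 26; p=4
n=-3: not >2, total = 26-(-3) = 29; p=1
n=3: >2, total = 29+3 = 32; p=2
total-p = 32-2 = 30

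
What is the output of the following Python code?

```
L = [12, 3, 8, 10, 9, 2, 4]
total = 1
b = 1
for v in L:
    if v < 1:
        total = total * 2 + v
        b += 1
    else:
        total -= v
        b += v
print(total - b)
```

-96

v=12: not <1, total = 1-12 = -11; b=13
v=3: not <1, total = (-11)-3 = -14; b=16
v=8: not <1, total = (-14)-8 = -22; b=24
v=10: not <1, total = (-22)-10 = -32; b=34
v=9: not <1, total = (-32)-9 = -41; b=43
v=2: not <1, total = (-41)-2 = -43; b=45
v=4: not <1, total = (-43)-4 = -47; b=49
total-b = (-47)-49 = -96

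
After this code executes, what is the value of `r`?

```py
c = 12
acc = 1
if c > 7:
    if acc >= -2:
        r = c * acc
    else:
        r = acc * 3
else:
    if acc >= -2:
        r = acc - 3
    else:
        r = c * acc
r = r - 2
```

c=12, acc=1
c > 7 is True; acc >= -2 is True
→ r = c * acc = 12
r = 12-2 = 10

10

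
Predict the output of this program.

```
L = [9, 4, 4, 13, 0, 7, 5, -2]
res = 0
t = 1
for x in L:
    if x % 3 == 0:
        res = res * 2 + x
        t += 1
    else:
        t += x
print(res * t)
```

x=9: %3==0, res = 0*2+9 = 9; t=2
x=4: not %3==0; t=6
x=4: not %3==0; t=10
x=13: not %3==0; t=23
x=0: %3==0, res = 9*2+0 = 18; t=24
x=7: not %3==0; t=31
x=5: not %3==0; t=36
x=-2: not %3==0; t=34
res*t = 18*34 = 612

612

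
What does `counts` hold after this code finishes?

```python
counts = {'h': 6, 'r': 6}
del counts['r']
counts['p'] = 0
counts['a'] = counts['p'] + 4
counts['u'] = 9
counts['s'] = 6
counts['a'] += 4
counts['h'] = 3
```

del 'r' → {'h': 6}
counts['p'] = 0 → {'h': 6, 'p': 0}
counts['a'] = counts['p']+4 = 4 → {'h': 6, 'p': 0, 'a': 4}
counts['u'] = 9 → {'h': 6, 'p': 0, 'a': 4, 'u': 9}
counts['s'] = 6 → {'h': 6, 'p': 0, 'a': 4, 'u': 9, 's': 6}
counts['a'] = 4+4 = 8 → {'h': 6, 'p': 0, 'a': 8, 'u': 9, 's': 6}
counts['h'] = 3 → {'h': 3, 'p': 0, 'a': 8, 'u': 9, 's': 6}

{'h': 3, 'p': 0, 'a': 8, 'u': 9, 's': 6}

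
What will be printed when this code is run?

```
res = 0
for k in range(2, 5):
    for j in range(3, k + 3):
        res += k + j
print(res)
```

66

k=2,j=3: res = 0+5 = 5
k=2,j=4: res = 5+6 = 11
k=3,j=3: res = 11+6 = 17
k=3,j=4: res = 17+7 = 24
k=3,j=5: res = 24+8 = 32
k=4,j=3: res = 32+7 = 39
k=4,j=4: res = 39+8 = 47
k=4,j=5: res = 47+9 = 56
k=4,j=6: res = 56+10 = 66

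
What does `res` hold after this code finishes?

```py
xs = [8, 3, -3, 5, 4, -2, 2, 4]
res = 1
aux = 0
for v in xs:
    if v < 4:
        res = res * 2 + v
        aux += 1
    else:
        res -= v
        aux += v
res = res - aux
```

v=8: not <4, res = 1-8 = -7; aux=8
v=3: <4, res = (-7)*2+3 = -11; aux=9
v=-3: <4, res = (-11)*2+(-3) = -25; aux=10
v=5: not <4, res = (-25)-5 = -30; aux=15
v=4: not <4, res = (-30)-4 = -34; aux=19
v=-2: <4, res = (-34)*2+(-2) = -70; aux=20
v=2: <4, res = (-70)*2+2 = -138; aux=21
v=4: not <4, res = (-138)-4 = -142; aux=25
res-aux = (-142)-25 = -167

-167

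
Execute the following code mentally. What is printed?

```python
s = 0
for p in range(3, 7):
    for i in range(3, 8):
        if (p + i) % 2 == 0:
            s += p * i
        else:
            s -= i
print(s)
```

170

p=3,i=3: even sum, s = 0+9 = 9
p=3,i=4: odd sum, s = 9-4 = 5
p=3,i=5: even sum, s = 5+15 = 20
p=3,i=6: odd sum, s = 20-6 = 14
p=3,i=7: even sum, s = 14+21 = 35
p=4,i=3: odd sum, s = 35-3 = 32
p=4,i=4: even sum, s = 32+16 = 48
p=4,i=5: odd sum, s = 48-5 = 43
p=4,i=6: even sum, s = 43+24 = 67
p=4,i=7: odd sum, s = 67-7 = 60
p=5,i=3: even sum, s = 60+15 = 75
p=5,i=4: odd sum, s = 75-4 = 71
p=5,i=5: even sum, s = 71+25 = 96
p=5,i=6: odd sum, s = 96-6 = 90
p=5,i=7: even sum, s = 90+35 = 125
p=6,i=3: odd sum, s = 125-3 = 122
p=6,i=4: even sum, s = 122+24 = 146
p=6,i=5: odd sum, s = 146-5 = 141
p=6,i=6: even sum, s = 141+36 = 177
p=6,i=7: odd sum, s = 177-7 = 170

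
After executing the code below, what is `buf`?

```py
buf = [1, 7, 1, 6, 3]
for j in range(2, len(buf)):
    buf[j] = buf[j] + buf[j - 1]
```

[1, 7, 8, 14, 17]

j=2: buf[2] = 1+7 = 8 → [1, 7, 8, 6, 3]
j=3: buf[3] = 6+8 = 14 → [1, 7, 8, 14, 3]
j=4: buf[4] = 3+14 = 17 → [1, 7, 8, 14, 17]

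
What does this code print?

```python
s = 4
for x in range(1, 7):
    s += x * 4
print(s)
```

88

x=1: s = 4+1*4 = 8
x=2: s = 8+2*4 = 16
x=3: s = 16+3*4 = 28
x=4: s = 28+4*4 = 44
x=5: s = 44+5*4 = 64
x=6: s = 64+6*4 = 88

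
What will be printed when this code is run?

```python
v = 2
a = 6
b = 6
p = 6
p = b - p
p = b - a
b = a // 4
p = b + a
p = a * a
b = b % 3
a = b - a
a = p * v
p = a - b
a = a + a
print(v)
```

p = 6-6 = 0
p = 6-6 = 0
b = 6//4 = 1
p = 1+6 = 7
p = 6*6 = 36
b = 1%3 = 1
a = 1-6 = -5
a = 36*2 = 72
p = 72-1 = 71
a = 72+72 = 144

2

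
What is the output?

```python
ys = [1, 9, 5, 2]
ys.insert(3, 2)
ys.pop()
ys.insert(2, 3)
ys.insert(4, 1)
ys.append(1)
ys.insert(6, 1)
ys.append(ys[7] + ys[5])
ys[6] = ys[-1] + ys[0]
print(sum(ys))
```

29

insert 2 at 3 → [1, 9, 5, 2, 2]
pop() removes 2 → [1, 9, 5, 2]
insert 3 at 2 → [1, 9, 3, 5, 2]
insert 1 at 4 → [1, 9, 3, 5, 1, 2]
append 1 → [1, 9, 3, 5, 1, 2, 1]
insert 1 at 6 → [1, 9, 3, 5, 1, 2, 1, 1]
append ys[7]+ys[5] = 1+2 = 3 → [1, 9, 3, 5, 1, 2, 1, 1, 3]
ys[6] = ys[-1]+ys[0] = 3+1 = 4 → [1, 9, 3, 5, 1, 2, 4, 1, 3]
sum = 29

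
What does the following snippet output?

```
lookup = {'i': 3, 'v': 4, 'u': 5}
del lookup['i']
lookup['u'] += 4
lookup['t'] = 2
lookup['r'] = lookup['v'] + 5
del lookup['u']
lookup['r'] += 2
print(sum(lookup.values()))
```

17

del 'i' → {'v': 4, 'u': 5}
lookup['u'] = 5+4 = 9 → {'v': 4, 'u': 9}
lookup['t'] = 2 → {'v': 4, 'u': 9, 't': 2}
lookup['r'] = lookup['v']+5 = 9 → {'v': 4, 'u': 9, 't': 2, 'r': 9}
del 'u' → {'v': 4, 't': 2, 'r': 9}
lookup['r'] = 9+2 = 11 → {'v': 4, 't': 2, 'r': 11}
sum of values = 17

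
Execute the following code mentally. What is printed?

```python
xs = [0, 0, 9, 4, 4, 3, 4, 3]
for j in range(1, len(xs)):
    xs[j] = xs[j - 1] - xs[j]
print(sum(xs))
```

j=1: xs[1] = 0-0 = 0 → [0, 0, 9, 4, 4, 3, 4, 3]
j=2: xs[2] = 0-9 = -9 → [0, 0, -9, 4, 4, 3, 4, 3]
j=3: xs[3] = (-9)-4 = -13 → [0, 0, -9, -13, 4, 3, 4, 3]
j=4: xs[4] = (-13)-4 = -17 → [0, 0, -9, -13, -17, 3, 4, 3]
j=5: xs[5] = (-17)-3 = -20 → [0, 0, -9, -13, -17, -20, 4, 3]
j=6: xs[6] = (-20)-4 = -24 → [0, 0, -9, -13, -17, -20, -24, 3]
j=7: xs[7] = (-24)-3 = -27 → [0, 0, -9, -13, -17, -20, -24, -27]
sum = -110

-110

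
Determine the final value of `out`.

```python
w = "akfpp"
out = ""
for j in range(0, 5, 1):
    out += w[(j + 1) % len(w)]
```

j=0: add w[1]='k' → 'k'
j=1: add w[2]='f' → 'kf'
j=2: add w[3]='p' → 'kfp'
j=3: add w[4]='p' → 'kfpp'
j=4: add w[0]='a' → 'kfppa'

'kfppa'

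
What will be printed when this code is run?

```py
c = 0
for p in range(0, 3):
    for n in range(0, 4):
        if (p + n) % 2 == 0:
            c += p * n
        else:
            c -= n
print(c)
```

-2

p=0,n=0: even sum, c = 0+0 = 0
p=0,n=1: odd sum, c = 0-1 = -1
p=0,n=2: even sum, c = (-1)+0 = -1
p=0,n=3: odd sum, c = (-1)-3 = -4
p=1,n=0: odd sum, c = (-4)-0 = -4
p=1,n=1: even sum, c = (-4)+1 = -3
p=1,n=2: odd sum, c = (-3)-2 = -5
p=1,n=3: even sum, c = (-5)+3 = -2
p=2,n=0: even sum, c = (-2)+0 = -2
p=2,n=1: odd sum, c = (-2)-1 = -3
p=2,n=2: even sum, c = (-3)+4 = 1
p=2,n=3: odd sum, c = 1-3 = -2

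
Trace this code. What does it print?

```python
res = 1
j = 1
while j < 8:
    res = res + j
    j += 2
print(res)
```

17

j=1: res = 1+1 = 2
j=3: res = 2+3 = 5
j=5: res = 5+5 = 10
j=7: res = 10+7 = 17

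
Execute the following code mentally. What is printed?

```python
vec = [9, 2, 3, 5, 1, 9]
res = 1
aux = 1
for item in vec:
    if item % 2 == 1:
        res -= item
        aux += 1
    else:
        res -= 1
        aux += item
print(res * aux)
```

-216

item=9: odd, res = 1-9 = -8; aux=2
item=2: not odd, res = (-8)-1 = -9; aux=4
item=3: odd, res = (-9)-3 = -12; aux=5
item=5: odd, res = (-12)-5 = -17; aux=6
item=1: odd, res = (-17)-1 = -18; aux=7
item=9: odd, res = (-18)-9 = -27; aux=8
res*aux = (-27)*8 = -216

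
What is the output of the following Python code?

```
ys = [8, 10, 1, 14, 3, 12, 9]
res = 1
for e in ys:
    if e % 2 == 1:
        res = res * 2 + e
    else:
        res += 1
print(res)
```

49

e=8: not odd, res = 1+1 = 2
e=10: not odd, res = 2+1 = 3
e=1: odd, res = 3*2+1 = 7
e=14: not odd, res = 7+1 = 8
e=3: odd, res = 8*2+3 = 19
e=12: not odd, res = 19+1 = 20
e=9: odd, res = 20*2+9 = 49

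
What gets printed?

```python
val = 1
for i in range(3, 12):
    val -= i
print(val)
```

-62

i=3: val = 1-3 = -2
i=4: val = (-2)-4 = -6
i=5: val = (-6)-5 = -11
i=6: val = (-11)-6 = -17
i=7: val = (-17)-7 = -24
i=8: val = (-24)-8 = -32
i=9: val = (-32)-9 = -41
i=10: val = (-41)-10 = -51
i=11: val = (-51)-11 = -62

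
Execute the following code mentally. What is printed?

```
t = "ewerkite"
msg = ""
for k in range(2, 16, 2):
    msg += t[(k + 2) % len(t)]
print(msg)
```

kteekte

k=2: add t[4]='k' → 'k'
k=4: add t[6]='t' → 'kt'
k=6: add t[0]='e' → 'kte'
k=8: add t[2]='e' → 'ktee'
k=10: add t[4]='k' → 'kteek'
k=12: add t[6]='t' → 'kteekt'
k=14: add t[0]='e' → 'kteekte'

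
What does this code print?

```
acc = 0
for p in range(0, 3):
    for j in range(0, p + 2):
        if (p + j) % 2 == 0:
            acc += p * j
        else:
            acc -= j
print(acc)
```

-2

p=0,j=0: even sum, acc = 0+0 = 0
p=0,j=1: odd sum, acc = 0-1 = -1
p=1,j=0: odd sum, acc = (-1)-0 = -1
p=1,j=1: even sum, acc = (-1)+1 = 0
p=1,j=2: odd sum, acc = 0-2 = -2
p=2,j=0: even sum, acc = (-2)+0 = -2
p=2,j=1: odd sum, acc = (-2)-1 = -3
p=2,j=2: even sum, acc = (-3)+4 = 1
p=2,j=3: odd sum, acc = 1-3 = -2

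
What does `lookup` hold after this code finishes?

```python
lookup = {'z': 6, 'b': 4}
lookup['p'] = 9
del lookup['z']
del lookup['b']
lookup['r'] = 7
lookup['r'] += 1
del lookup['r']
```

lookup['p'] = 9 → {'z': 6, 'b': 4, 'p': 9}
del 'z' → {'b': 4, 'p': 9}
del 'b' → {'p': 9}
lookup['r'] = 7 → {'p': 9, 'r': 7}
lookup['r'] = 7+1 = 8 → {'p': 9, 'r': 8}
del 'r' → {'p': 9}

{'p': 9}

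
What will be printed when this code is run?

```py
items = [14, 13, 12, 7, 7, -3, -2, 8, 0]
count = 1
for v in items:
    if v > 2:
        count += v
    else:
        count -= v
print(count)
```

v=14: >2, count = 1+14 = 15
v=13: >2, count = 15+13 = 28
v=12: >2, count = 28+12 = 40
v=7: >2, count = 40+7 = 47
v=7: >2, count = 47+7 = 54
v=-3: not >2, count = 54-(-3) = 57
v=-2: not >2, count = 57-(-2) = 59
v=8: >2, count = 59+8 = 67
v=0: not >2, count = 67-0 = 67

67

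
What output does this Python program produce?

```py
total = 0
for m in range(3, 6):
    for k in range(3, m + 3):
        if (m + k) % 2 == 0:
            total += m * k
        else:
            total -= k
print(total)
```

117

m=3,k=3: even sum, total = 0+9 = 9
m=3,k=4: odd sum, total = 9-4 = 5
m=3,k=5: even sum, total = 5+15 = 20
m=4,k=3: odd sum, total = 20-3 = 17
m=4,k=4: even sum, total = 17+16 = 33
m=4,k=5: odd sum, total = 33-5 = 28
m=4,k=6: even sum, total = 28+24 = 52
m=5,k=3: even sum, total = 52+15 = 67
m=5,k=4: odd sum, total = 67-4 = 63
m=5,k=5: even sum, total = 63+25 = 88
m=5,k=6: odd sum, total = 88-6 = 82
m=5,k=7: even sum, total = 82+35 = 117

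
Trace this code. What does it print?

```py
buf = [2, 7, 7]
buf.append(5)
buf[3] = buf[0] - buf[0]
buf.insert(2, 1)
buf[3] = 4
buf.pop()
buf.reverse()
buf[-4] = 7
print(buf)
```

[7, 1, 7, 2]

append 5 → [2, 7, 7, 5]
buf[3] = buf[0]-buf[0] = 2-2 = 0 → [2, 7, 7, 0]
insert 1 at 2 → [2, 7, 1, 7, 0]
buf[3] = 4 → [2, 7, 1, 4, 0]
pop() removes 0 → [2, 7, 1, 4]
reverse → [4, 1, 7, 2]
buf[-4] = 7 → [7, 1, 7, 2]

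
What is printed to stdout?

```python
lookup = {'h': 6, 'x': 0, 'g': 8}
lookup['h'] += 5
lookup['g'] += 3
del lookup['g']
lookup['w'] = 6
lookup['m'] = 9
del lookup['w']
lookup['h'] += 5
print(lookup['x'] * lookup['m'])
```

lookup['h'] = 6+5 = 11 → {'h': 11, 'x': 0, 'g': 8}
lookup['g'] = 8+3 = 11 → {'h': 11, 'x': 0, 'g': 11}
del 'g' → {'h': 11, 'x': 0}
lookup['w'] = 6 → {'h': 11, 'x': 0, 'w': 6}
lookup['m'] = 9 → {'h': 11, 'x': 0, 'w': 6, 'm': 9}
del 'w' → {'h': 11, 'x': 0, 'm': 9}
lookup['h'] = 11+5 = 16 → {'h': 16, 'x': 0, 'm': 9}
lookup['x']*lookup['m'] = 0*9 = 0

0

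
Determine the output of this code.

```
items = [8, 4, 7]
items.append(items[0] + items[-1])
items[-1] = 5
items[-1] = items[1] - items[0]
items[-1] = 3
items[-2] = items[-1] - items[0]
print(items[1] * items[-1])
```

12

append items[0]+items[-1] = 8+7 = 15 → [8, 4, 7, 15]
items[-1] = 5 → [8, 4, 7, 5]
items[-1] = items[1]-items[0] = 4-8 = -4 → [8, 4, 7, -4]
items[-1] = 3 → [8, 4, 7, 3]
items[-2] = items[-1]-items[0] = 3-8 = -5 → [8, 4, -5, 3]
items[1]*items[-1] = 4*3 = 12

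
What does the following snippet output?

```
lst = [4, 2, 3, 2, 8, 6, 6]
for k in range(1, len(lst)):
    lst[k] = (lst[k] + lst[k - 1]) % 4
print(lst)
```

[4, 2, 1, 3, 3, 1, 3]

k=1: lst[1] = (2+4)%4 = 2 → [4, 2, 3, 2, 8, 6, 6]
k=2: lst[2] = (3+2)%4 = 1 → [4, 2, 1, 2, 8, 6, 6]
k=3: lst[3] = (2+1)%4 = 3 → [4, 2, 1, 3, 8, 6, 6]
k=4: lst[4] = (8+3)%4 = 3 → [4, 2, 1, 3, 3, 6, 6]
k=5: lst[5] = (6+3)%4 = 1 → [4, 2, 1, 3, 3, 1, 6]
k=6: lst[6] = (6+1)%4 = 3 → [4, 2, 1, 3, 3, 1, 3]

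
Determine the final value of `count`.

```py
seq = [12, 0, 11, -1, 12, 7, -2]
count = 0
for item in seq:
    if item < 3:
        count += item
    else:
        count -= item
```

-45

item=12: not <3, count = 0-12 = -12
item=0: <3, count = (-12)+0 = -12
item=11: not <3, count = (-12)-11 = -23
item=-1: <3, count = (-23)+(-1) = -24
item=12: not <3, count = (-24)-12 = -36
item=7: not <3, count = (-36)-7 = -43
item=-2: <3, count = (-43)+(-2) = -45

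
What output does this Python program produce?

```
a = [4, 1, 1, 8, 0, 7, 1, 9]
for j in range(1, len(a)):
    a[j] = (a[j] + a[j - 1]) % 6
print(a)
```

[4, 5, 0, 2, 2, 3, 4, 1]

j=1: a[1] = (1+4)%6 = 5 → [4, 5, 1, 8, 0, 7, 1, 9]
j=2: a[2] = (1+5)%6 = 0 → [4, 5, 0, 8, 0, 7, 1, 9]
j=3: a[3] = (8+0)%6 = 2 → [4, 5, 0, 2, 0, 7, 1, 9]
j=4: a[4] = (0+2)%6 = 2 → [4, 5, 0, 2, 2, 7, 1, 9]
j=5: a[5] = (7+2)%6 = 3 → [4, 5, 0, 2, 2, 3, 1, 9]
j=6: a[6] = (1+3)%6 = 4 → [4, 5, 0, 2, 2, 3, 4, 9]
j=7: a[7] = (9+4)%6 = 1 → [4, 5, 0, 2, 2, 3, 4, 1]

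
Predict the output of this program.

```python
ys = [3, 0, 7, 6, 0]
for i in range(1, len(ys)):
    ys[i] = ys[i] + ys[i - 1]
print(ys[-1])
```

i=1: ys[1] = 0+3 = 3 → [3, 3, 7, 6, 0]
i=2: ys[2] = 7+3 = 10 → [3, 3, 10, 6, 0]
i=3: ys[3] = 6+10 = 16 → [3, 3, 10, 16, 0]
i=4: ys[4] = 0+16 = 16 → [3, 3, 10, 16, 16]

16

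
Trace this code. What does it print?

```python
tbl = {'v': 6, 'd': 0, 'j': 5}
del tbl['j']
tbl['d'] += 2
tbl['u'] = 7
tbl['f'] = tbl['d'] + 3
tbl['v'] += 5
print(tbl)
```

{'v': 11, 'd': 2, 'u': 7, 'f': 5}

del 'j' → {'v': 6, 'd': 0}
tbl['d'] = 0+2 = 2 → {'v': 6, 'd': 2}
tbl['u'] = 7 → {'v': 6, 'd': 2, 'u': 7}
tbl['f'] = tbl['d']+3 = 5 → {'v': 6, 'd': 2, 'u': 7, 'f': 5}
tbl['v'] = 6+5 = 11 → {'v': 11, 'd': 2, 'u': 7, 'f': 5}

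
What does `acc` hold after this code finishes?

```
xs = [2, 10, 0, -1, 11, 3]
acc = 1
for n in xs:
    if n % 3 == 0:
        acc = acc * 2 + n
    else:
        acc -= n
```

-61

n=2: not %3==0, acc = 1-2 = -1
n=10: not %3==0, acc = (-1)-10 = -11
n=0: %3==0, acc = (-11)*2+0 = -22
n=-1: not %3==0, acc = (-22)-(-1) = -21
n=11: not %3==0, acc = (-21)-11 = -32
n=3: %3==0, acc = (-32)*2+3 = -61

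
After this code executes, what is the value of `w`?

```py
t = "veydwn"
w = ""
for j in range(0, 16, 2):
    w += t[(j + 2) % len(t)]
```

'ywvywvyw'

j=0: add t[2]='y' → 'y'
j=2: add t[4]='w' → 'yw'
j=4: add t[0]='v' → 'ywv'
j=6: add t[2]='y' → 'ywvy'
j=8: add t[4]='w' → 'ywvyw'
j=10: add t[0]='v' → 'ywvywv'
j=12: add t[2]='y' → 'ywvywvy'
j=14: add t[4]='w' → 'ywvywvyw'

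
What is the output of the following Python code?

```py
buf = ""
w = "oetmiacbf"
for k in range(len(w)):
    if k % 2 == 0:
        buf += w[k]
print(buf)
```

oticf

k=0: add 'o' → 'o'
k=1: skip
k=2: add 't' → 'ot'
k=3: skip
k=4: add 'i' → 'oti'
k=5: skip
k=6: add 'c' → 'otic'
k=7: skip
k=8: add 'f' → 'oticf'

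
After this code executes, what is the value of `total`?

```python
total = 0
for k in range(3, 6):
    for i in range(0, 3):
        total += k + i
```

k=3,i=0: total = 0+3 = 3
k=3,i=1: total = 3+4 = 7
k=3,i=2: total = 7+5 = 12
k=4,i=0: total = 12+4 = 16
k=4,i=1: total = 16+5 = 21
k=4,i=2: total = 21+6 = 27
k=5,i=0: total = 27+5 = 32
k=5,i=1: total = 32+6 = 38
k=5,i=2: total = 38+7 = 45

45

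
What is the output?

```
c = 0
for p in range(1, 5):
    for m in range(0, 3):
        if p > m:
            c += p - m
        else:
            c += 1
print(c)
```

p=1,m=0: 1>0, c = 0+1 = 1
p=1,m=1: not 1>1, c = 1+1 = 2
p=1,m=2: not 1>2, c = 2+1 = 3
p=2,m=0: 2>0, c = 3+2 = 5
p=2,m=1: 2>1, c = 5+1 = 6
p=2,m=2: not 2>2, c = 6+1 = 7
p=3,m=0: 3>0, c = 7+3 = 10
p=3,m=1: 3>1, c = 10+2 = 12
p=3,m=2: 3>2, c = 12+1 = 13
p=4,m=0: 4>0, c = 13+4 = 17
p=4,m=1: 4>1, c = 17+3 = 20
p=4,m=2: 4>2, c = 20+2 = 22

22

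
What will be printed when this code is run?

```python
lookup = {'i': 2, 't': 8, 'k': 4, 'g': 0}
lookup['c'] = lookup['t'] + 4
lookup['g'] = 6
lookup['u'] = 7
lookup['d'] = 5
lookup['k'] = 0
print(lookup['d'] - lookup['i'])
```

lookup['c'] = lookup['t']+4 = 12 → {'i': 2, 't': 8, 'k': 4, 'g': 0, 'c': 12}
lookup['g'] = 6 → {'i': 2, 't': 8, 'k': 4, 'g': 6, 'c': 12}
lookup['u'] = 7 → {'i': 2, 't': 8, 'k': 4, 'g': 6, 'c': 12, 'u': 7}
lookup['d'] = 5 → {'i': 2, 't': 8, 'k': 4, 'g': 6, 'c': 12, 'u': 7, 'd': 5}
lookup['k'] = 0 → {'i': 2, 't': 8, 'k': 0, 'g': 6, 'c': 12, 'u': 7, 'd': 5}
lookup['d']-lookup['i'] = 5-2 = 3

3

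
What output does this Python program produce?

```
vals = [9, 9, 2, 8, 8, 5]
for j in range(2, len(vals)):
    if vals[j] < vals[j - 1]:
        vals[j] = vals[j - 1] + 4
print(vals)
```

[9, 9, 13, 17, 21, 25]

j=2: 2<9, vals[2] = 9+4 = 13 → [9, 9, 13, 8, 8, 5]
j=3: 8<13, vals[3] = 13+4 = 17 → [9, 9, 13, 17, 8, 5]
j=4: 8<17, vals[4] = 17+4 = 21 → [9, 9, 13, 17, 21, 5]
j=5: 5<21, vals[5] = 21+4 = 25 → [9, 9, 13, 17, 21, 25]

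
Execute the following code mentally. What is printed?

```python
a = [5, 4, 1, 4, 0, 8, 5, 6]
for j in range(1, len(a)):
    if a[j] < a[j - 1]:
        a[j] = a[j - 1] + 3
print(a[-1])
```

j=1: 4<5, a[1] = 5+3 = 8 → [5, 8, 1, 4, 0, 8, 5, 6]
j=2: 1<8, a[2] = 8+3 = 11 → [5, 8, 11, 4, 0, 8, 5, 6]
j=3: 4<11, a[3] = 11+3 = 14 → [5, 8, 11, 14, 0, 8, 5, 6]
j=4: 0<14, a[4] = 14+3 = 17 → [5, 8, 11, 14, 17, 8, 5, 6]
j=5: 8<17, a[5] = 17+3 = 20 → [5, 8, 11, 14, 17, 20, 5, 6]
j=6: 5<20, a[6] = 20+3 = 23 → [5, 8, 11, 14, 17, 20, 23, 6]
j=7: 6<23, a[7] = 23+3 = 26 → [5, 8, 11, 14, 17, 20, 23, 26]

26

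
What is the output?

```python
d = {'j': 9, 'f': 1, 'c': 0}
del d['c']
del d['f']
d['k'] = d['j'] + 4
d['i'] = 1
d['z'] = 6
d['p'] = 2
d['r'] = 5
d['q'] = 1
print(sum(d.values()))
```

del 'c' → {'j': 9, 'f': 1}
del 'f' → {'j': 9}
d['k'] = d['j']+4 = 13 → {'j': 9, 'k': 13}
d['i'] = 1 → {'j': 9, 'k': 13, 'i': 1}
d['z'] = 6 → {'j': 9, 'k': 13, 'i': 1, 'z': 6}
d['p'] = 2 → {'j': 9, 'k': 13, 'i': 1, 'z': 6, 'p': 2}
d['r'] = 5 → {'j': 9, 'k': 13, 'i': 1, 'z': 6, 'p': 2, 'r': 5}
d['q'] = 1 → {'j': 9, 'k': 13, 'i': 1, 'z': 6, 'p': 2, 'r': 5, 'q': 1}
sum of values = 37

37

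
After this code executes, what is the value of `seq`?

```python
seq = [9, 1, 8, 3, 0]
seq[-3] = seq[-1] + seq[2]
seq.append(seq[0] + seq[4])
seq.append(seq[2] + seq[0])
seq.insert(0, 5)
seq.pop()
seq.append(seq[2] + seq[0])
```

seq[-3] = seq[-1]+seq[2] = 0+8 = 8 → [9, 1, 8, 3, 0]
append seq[0]+seq[4] = 9+0 = 9 → [9, 1, 8, 3, 0, 9]
append seq[2]+seq[0] = 8+9 = 17 → [9, 1, 8, 3, 0, 9, 17]
insert 5 at 0 → [5, 9, 1, 8, 3, 0, 9, 17]
pop() removes 17 → [5, 9, 1, 8, 3, 0, 9]
append seq[2]+seq[0] = 1+5 = 6 → [5, 9, 1, 8, 3, 0, 9, 6]

[5, 9, 1, 8, 3, 0, 9, 6]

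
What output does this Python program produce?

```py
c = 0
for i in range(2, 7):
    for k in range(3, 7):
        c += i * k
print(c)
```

360

i=2,k=3: c = 0+6 = 6
i=2,k=4: c = 6+8 = 14
i=2,k=5: c = 14+10 = 24
i=2,k=6: c = 24+12 = 36
i=3,k=3: c = 36+9 = 45
i=3,k=4: c = 45+12 = 57
i=3,k=5: c = 57+15 = 72
i=3,k=6: c = 72+18 = 90
i=4,k=3: c = 90+12 = 102
i=4,k=4: c = 102+16 = 118
i=4,k=5: c = 118+20 = 138
i=4,k=6: c = 138+24 = 162
i=5,k=3: c = 162+15 = 177
i=5,k=4: c = 177+20 = 197
i=5,k=5: c = 197+25 = 222
i=5,k=6: c = 222+30 = 252
i=6,k=3: c = 252+18 = 270
i=6,k=4: c = 270+24 = 294
i=6,k=5: c = 294+30 = 324
i=6,k=6: c = 324+36 = 360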